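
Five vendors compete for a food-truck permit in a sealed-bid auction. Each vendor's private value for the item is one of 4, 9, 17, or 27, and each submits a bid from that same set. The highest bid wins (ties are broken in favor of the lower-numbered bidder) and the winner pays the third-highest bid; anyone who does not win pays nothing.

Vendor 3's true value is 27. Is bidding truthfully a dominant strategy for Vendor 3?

Check each profile of the others' bids and compare truth against every alternative bid.
Others bid (4, 4, 4, 27): truth gives 23, best alternative gives 0.
Others bid (4, 4, 27, 4): truth gives 23, best alternative gives 0.
Others bid (4, 17, 4, 4): truth gives 23, best alternative gives 0.
Others bid (17, 4, 4, 4): truth gives 23, best alternative gives 0.
Others bid (4, 4, 9, 27): truth gives 18, best alternative gives 0.
Others bid (4, 4, 27, 9): truth gives 18, best alternative gives 0.
(Remaining 250 profiles checked similarly; truth is weakly best in each.)
In every case the truthful bid is at least as good as any alternative, so it is a dominant strategy.

Yes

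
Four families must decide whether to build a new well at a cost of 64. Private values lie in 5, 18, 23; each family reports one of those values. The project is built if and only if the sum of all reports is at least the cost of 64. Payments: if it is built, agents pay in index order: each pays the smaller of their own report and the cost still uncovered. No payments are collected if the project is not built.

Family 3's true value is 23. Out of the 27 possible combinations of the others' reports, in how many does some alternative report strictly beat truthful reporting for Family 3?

16

Others report (5, 18, 23): truth gives 0; report 18 gives 5 > 0. Violating.
Others report (5, 23, 18): truth gives 0; report 18 gives 5 > 0. Violating.
Others report (5, 23, 23): truth gives 0; report 18 gives 5 > 0. Violating.
Others report (18, 5, 23): truth gives 0; report 18 gives 5 > 0. Violating.
Others report (5, 5, 5): truth gives 0; no alternative beats it.
Others report (5, 5, 18): truth gives 0; no alternative beats it.
(Checking all 27 profiles: 16 have a profitable deviation, 11 do not.)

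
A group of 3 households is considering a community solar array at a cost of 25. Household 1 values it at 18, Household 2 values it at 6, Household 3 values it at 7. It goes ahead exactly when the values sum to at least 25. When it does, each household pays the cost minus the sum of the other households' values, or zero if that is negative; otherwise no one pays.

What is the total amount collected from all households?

Total value 31 ≥ cost 25, so it is built.
Household 1: others sum to 13; max(0, 25 - 13) = 12.
Household 2: others sum to 25; max(0, 25 - 25) = 0.
Household 3: others sum to 24; max(0, 25 - 24) = 1.
Total collected = 12 + 0 + 1 = 13.

13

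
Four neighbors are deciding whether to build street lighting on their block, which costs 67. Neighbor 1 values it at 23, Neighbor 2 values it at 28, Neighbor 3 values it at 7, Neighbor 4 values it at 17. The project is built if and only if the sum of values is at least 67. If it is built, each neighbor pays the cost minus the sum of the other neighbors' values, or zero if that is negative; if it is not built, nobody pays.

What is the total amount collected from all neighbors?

Total value 75 ≥ cost 67, so it is built.
Neighbor 1: others sum to 52; max(0, 67 - 52) = 15.
Neighbor 2: others sum to 47; max(0, 67 - 47) = 20.
Neighbor 3: others sum to 68; max(0, 67 - 68) = 0.
Neighbor 4: others sum to 58; max(0, 67 - 58) = 9.
Total collected = 15 + 20 + 0 + 9 = 44.

44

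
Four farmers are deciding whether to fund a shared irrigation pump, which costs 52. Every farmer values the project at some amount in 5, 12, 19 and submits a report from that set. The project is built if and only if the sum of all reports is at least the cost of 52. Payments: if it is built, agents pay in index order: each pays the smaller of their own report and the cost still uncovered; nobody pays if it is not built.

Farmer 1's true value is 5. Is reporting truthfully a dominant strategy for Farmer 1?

Yes

Check each profile of the others' reports and compare truth against every alternative report.
Others report (5, 19, 19): truth gives 0, best alternative gives -7.
Others report (12, 12, 19): truth gives 0, best alternative gives -7.
Others report (12, 19, 12): truth gives 0, best alternative gives -7.
Others report (12, 19, 19): truth gives 0, best alternative gives -7.
Others report (19, 5, 19): truth gives 0, best alternative gives -7.
Others report (19, 12, 12): truth gives 0, best alternative gives -7.
(Remaining 21 profiles checked similarly; truth is weakly best in each.)
In every case the truthful report is at least as good as any alternative, so it is a dominant strategy.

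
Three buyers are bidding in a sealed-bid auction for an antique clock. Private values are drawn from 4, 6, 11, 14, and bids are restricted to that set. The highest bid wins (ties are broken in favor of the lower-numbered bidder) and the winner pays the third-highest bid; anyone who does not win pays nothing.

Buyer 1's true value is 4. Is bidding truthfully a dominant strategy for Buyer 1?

Yes

Check each profile of the others' bids and compare truth against every alternative bid.
Others bid (6, 6): truth gives 0, best alternative gives -2.
Others bid (4, 4): truth gives 0, best alternative gives 0.
Others bid (4, 6): truth gives 0, best alternative gives 0.
Others bid (4, 11): truth gives 0, best alternative gives 0.
Others bid (4, 14): truth gives 0, best alternative gives 0.
Others bid (6, 4): truth gives 0, best alternative gives 0.
(Remaining 10 profiles checked similarly; truth is weakly best in each.)
In every case the truthful bid is at least as good as any alternative, so it is a dominant strategy.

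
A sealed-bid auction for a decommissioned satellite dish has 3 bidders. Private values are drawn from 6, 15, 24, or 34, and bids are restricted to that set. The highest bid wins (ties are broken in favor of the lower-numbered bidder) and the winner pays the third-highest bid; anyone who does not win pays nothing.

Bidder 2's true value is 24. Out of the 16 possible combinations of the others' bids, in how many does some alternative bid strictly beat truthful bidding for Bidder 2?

Others bid (6, 34): truth gives 0; bid 34 gives 18 > 0. Violating.
Others bid (15, 34): truth gives 0; bid 34 gives 9 > 0. Violating.
Others bid (24, 6): truth gives 0; bid 34 gives 18 > 0. Violating.
Others bid (24, 15): truth gives 0; bid 34 gives 9 > 0. Violating.
Others bid (6, 6): truth gives 18; no alternative beats it.
Others bid (6, 15): truth gives 18; no alternative beats it.
(Checking all 16 profiles: 4 have a profitable deviation, 12 do not.)

4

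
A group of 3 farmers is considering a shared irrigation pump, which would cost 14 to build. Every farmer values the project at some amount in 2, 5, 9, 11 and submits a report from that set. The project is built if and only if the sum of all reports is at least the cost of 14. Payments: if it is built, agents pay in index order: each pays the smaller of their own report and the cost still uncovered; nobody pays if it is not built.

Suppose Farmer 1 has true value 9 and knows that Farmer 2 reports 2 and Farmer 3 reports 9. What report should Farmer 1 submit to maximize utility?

5

Report 2: project not built, utility 0.
Report 5: project built, pays 5, utility 9 - 5 = 4.
Report 9: project built, pays 9, utility 9 - 9 = 0.
Report 11: project built, pays 11, utility 9 - 11 = -2.
The best choice is 5 with utility 4.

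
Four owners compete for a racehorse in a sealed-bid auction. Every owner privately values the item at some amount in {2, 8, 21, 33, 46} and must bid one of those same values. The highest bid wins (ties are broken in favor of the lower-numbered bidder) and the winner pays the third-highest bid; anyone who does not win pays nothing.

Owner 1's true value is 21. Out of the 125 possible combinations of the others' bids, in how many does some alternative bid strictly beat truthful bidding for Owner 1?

24

Others bid (2, 2, 33): truth gives 0; bid 33 gives 19 > 0. Violating.
Others bid (2, 2, 46): truth gives 0; bid 46 gives 19 > 0. Violating.
Others bid (2, 8, 33): truth gives 0; bid 33 gives 13 > 0. Violating.
Others bid (2, 8, 46): truth gives 0; bid 46 gives 13 > 0. Violating.
Others bid (2, 2, 2): truth gives 19; no alternative beats it.
Others bid (2, 2, 8): truth gives 19; no alternative beats it.
(Checking all 125 profiles: 24 have a profitable deviation, 101 do not.)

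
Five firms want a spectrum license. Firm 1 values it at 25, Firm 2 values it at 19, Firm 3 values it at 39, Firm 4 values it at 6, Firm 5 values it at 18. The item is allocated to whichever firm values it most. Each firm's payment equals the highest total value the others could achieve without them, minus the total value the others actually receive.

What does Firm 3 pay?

25

Firm 3 has the highest value and receives the item.
Without Firm 3, the item would go to the next-highest value, 25, so the others could achieve 25.
With Firm 3 present and winning, the others receive nothing, so their total is 0.
Payment = 25 - 0 = 25.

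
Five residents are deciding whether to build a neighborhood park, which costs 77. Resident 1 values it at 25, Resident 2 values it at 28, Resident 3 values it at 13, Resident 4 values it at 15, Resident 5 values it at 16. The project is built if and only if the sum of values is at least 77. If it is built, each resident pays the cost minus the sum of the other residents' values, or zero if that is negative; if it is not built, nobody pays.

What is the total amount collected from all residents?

Total value 97 ≥ cost 77, so it is built.
Resident 1: others sum to 72; max(0, 77 - 72) = 5.
Resident 2: others sum to 69; max(0, 77 - 69) = 8.
Resident 3: others sum to 84; max(0, 77 - 84) = 0.
Resident 4: others sum to 82; max(0, 77 - 82) = 0.
Resident 5: others sum to 81; max(0, 77 - 81) = 0.
Total collected = 5 + 8 + 0 + 0 + 0 = 13.

13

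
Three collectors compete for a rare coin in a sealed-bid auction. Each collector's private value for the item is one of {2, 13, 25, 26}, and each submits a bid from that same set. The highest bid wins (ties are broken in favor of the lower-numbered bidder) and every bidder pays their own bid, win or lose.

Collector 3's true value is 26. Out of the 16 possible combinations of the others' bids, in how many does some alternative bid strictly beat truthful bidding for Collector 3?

Others bid (2, 2): truth gives 0; bid 13 gives 13 > 0. Violating.
Others bid (2, 13): truth gives 0; bid 25 gives 1 > 0. Violating.
Others bid (2, 26): truth gives -26; bid 2 gives -2 > -26. Violating.
Others bid (13, 2): truth gives 0; bid 25 gives 1 > 0. Violating.
Others bid (2, 25): truth gives 0; no alternative beats it.
Others bid (13, 25): truth gives 0; no alternative beats it.
(Checking all 16 profiles: 11 have a profitable deviation, 5 do not.)

11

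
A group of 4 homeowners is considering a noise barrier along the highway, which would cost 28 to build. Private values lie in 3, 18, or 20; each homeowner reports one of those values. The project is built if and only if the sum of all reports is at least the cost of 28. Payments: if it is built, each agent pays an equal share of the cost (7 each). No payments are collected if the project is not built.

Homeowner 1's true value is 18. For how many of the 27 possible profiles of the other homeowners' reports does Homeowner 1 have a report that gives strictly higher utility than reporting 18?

Others report (3, 3, 3): truth gives 0; report 20 gives 11 > 0. Violating.
Others report (3, 3, 18): truth gives 11; no alternative beats it.
Others report (3, 3, 20): truth gives 11; no alternative beats it.
(Checking all 27 profiles: 1 has a profitable deviation, 26 do not.)

1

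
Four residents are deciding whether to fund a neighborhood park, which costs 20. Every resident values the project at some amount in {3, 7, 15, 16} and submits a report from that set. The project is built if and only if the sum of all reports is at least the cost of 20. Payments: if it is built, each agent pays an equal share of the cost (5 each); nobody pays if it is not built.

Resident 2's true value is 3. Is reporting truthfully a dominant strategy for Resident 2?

Yes

Check each profile of the others' reports and compare truth against every alternative report.
Others report (3, 3, 7): truth gives 0, best alternative gives -2.
Others report (3, 7, 3): truth gives 0, best alternative gives -2.
Others report (7, 3, 3): truth gives 0, best alternative gives -2.
Others report (3, 3, 15): truth gives -2, best alternative gives -2.
Others report (3, 3, 16): truth gives -2, best alternative gives -2.
Others report (3, 7, 7): truth gives -2, best alternative gives -2.
(Remaining 58 profiles checked similarly; truth is weakly best in each.)
In every case the truthful report is at least as good as any alternative, so it is a dominant strategy.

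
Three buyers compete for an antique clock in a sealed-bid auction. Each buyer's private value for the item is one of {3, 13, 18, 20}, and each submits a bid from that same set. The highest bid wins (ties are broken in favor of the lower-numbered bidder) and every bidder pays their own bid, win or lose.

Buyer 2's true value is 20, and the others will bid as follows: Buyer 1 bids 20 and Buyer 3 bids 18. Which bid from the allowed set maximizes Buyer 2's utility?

3

Bid 3: loses but pays 3, utility -3.
Bid 13: loses but pays 13, utility -13.
Bid 18: loses but pays 18, utility -18.
Bid 20: loses but pays 20, utility -20.
The best choice is 3 with utility -3.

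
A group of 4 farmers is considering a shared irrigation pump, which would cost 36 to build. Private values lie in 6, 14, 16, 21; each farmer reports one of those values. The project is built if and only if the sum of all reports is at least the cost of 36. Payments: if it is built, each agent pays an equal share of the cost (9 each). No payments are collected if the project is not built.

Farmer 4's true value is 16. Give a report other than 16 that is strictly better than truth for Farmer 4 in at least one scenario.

21

Suppose Farmer 1 reports 6, Farmer 2 reports 6 and Farmer 3 reports 6.
Report 16: project not built, utility 0.
Report 21: project built, pays 9, utility 16 - 9 = 7.
So reporting 21 beats truth here (7 > 0).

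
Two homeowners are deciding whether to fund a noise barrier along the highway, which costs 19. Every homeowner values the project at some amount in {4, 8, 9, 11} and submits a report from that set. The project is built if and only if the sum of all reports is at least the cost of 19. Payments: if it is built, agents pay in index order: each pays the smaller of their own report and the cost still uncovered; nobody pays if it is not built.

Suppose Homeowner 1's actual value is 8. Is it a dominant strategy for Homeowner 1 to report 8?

Check each profile of the others' reports and compare truth against every alternative report.
Others report (4): truth gives 0, best alternative gives 0.
Others report (8): truth gives 0, best alternative gives 0.
Others report (9): truth gives 0, best alternative gives 0.
Others report (11): truth gives 0, best alternative gives 0.
In every case the truthful report is at least as good as any alternative, so it is a dominant strategy.

Yes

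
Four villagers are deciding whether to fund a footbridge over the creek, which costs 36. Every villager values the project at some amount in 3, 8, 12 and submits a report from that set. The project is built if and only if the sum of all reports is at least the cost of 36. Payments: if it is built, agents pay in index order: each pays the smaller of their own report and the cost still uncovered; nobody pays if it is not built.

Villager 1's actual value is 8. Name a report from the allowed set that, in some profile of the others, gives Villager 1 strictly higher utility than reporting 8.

Suppose Villager 2 reports 12, Villager 3 reports 12 and Villager 4 reports 12.
Report 8: project built, pays 8, utility 8 - 8 = 0.
Report 3: project built, pays 3, utility 8 - 3 = 5.
So reporting 3 beats truth here (5 > 0).

3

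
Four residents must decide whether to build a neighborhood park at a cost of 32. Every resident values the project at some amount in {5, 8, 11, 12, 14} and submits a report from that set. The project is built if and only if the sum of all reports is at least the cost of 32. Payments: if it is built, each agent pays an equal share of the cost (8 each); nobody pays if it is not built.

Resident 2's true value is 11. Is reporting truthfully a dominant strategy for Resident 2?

Consider the case where Resident 1 reports 5, Resident 3 reports 5 and Resident 4 reports 8.
Truthful report 11: project not built, utility 0.
Report 14 instead: project built, pays 8, utility 11 - 8 = 3.
Since 3 > 0, reporting 14 is strictly better here, so truthful reporting is not dominant.

No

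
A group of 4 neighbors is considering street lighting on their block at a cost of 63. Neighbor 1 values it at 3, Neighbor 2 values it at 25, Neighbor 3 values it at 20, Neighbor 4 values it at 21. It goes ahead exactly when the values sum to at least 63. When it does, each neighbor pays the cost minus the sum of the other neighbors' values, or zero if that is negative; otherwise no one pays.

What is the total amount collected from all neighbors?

Total value 69 ≥ cost 63, so it is built.
Neighbor 1: others sum to 66; max(0, 63 - 66) = 0.
Neighbor 2: others sum to 44; max(0, 63 - 44) = 19.
Neighbor 3: others sum to 49; max(0, 63 - 49) = 14.
Neighbor 4: others sum to 48; max(0, 63 - 48) = 15.
Total collected = 0 + 19 + 14 + 15 = 48.

48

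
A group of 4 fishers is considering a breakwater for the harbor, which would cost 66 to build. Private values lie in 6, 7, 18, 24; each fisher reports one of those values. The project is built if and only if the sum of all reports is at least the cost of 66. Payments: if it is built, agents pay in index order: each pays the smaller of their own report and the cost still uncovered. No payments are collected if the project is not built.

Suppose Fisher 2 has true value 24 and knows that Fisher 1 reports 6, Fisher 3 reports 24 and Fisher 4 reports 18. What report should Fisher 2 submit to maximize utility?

Report 6: project not built, utility 0.
Report 7: project not built, utility 0.
Report 18: project built, pays 18, utility 24 - 18 = 6.
Report 24: project built, pays 24, utility 24 - 24 = 0.
The best choice is 18 with utility 6.

18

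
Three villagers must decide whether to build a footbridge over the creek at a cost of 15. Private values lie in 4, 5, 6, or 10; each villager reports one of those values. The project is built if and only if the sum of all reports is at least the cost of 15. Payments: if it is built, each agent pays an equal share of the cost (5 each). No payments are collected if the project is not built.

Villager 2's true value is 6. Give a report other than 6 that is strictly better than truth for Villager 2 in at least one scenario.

10

Suppose Villager 1 reports 4 and Villager 3 reports 4.
Report 6: project not built, utility 0.
Report 10: project built, pays 5, utility 6 - 5 = 1.
So reporting 10 beats truth here (1 > 0).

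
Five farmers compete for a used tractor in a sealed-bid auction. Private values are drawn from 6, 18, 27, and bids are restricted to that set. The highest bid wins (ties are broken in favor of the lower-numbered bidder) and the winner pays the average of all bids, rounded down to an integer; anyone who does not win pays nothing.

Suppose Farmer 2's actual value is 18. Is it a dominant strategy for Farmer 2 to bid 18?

Consider the case where Farmer 1 bids 6, Farmer 3 bids 6, Farmer 4 bids 6 and Farmer 5 bids 27.
Truthful bid 18: loses, pays 0, utility 0.
Bid 27 instead: wins, pays 14, utility 18 - 14 = 4.
Since 4 > 0, bidding 27 is strictly better here, so truthful bidding is not dominant.

No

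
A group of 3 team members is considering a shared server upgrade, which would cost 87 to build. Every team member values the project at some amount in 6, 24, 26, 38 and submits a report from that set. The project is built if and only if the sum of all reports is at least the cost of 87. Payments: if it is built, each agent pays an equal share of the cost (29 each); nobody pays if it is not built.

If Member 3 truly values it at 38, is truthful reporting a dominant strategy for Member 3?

Check each profile of the others' reports and compare truth against every alternative report.
Others report (24, 26): truth gives 9, best alternative gives 0.
Others report (26, 24): truth gives 9, best alternative gives 0.
Others report (26, 26): truth gives 9, best alternative gives 0.
Others report (24, 38): truth gives 9, best alternative gives 9.
Others report (26, 38): truth gives 9, best alternative gives 9.
Others report (38, 24): truth gives 9, best alternative gives 9.
(Remaining 10 profiles checked similarly; truth is weakly best in each.)
In every case the truthful report is at least as good as any alternative, so it is a dominant strategy.

Yes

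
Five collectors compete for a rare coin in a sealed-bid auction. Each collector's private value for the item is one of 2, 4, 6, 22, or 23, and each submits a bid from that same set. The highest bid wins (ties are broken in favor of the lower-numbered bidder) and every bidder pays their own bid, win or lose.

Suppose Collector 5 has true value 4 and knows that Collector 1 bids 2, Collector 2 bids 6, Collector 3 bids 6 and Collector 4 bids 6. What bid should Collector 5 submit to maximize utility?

Bid 2: loses but pays 2, utility -2.
Bid 4: loses but pays 4, utility -4.
Bid 6: loses but pays 6, utility -6.
Bid 22: wins, pays 22, utility 4 - 22 = -18.
Bid 23: wins, pays 23, utility 4 - 23 = -19.
The best choice is 2 with utility -2.

2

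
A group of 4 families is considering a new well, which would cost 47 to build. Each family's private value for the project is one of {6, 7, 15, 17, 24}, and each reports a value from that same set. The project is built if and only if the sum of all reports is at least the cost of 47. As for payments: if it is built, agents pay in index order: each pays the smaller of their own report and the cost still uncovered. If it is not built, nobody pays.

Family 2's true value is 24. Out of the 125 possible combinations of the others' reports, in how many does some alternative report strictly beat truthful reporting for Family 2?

Others report (6, 6, 24): truth gives 0; report 15 gives 9 > 0. Violating.
Others report (6, 7, 17): truth gives 0; report 17 gives 7 > 0. Violating.
Others report (6, 7, 24): truth gives 0; report 15 gives 9 > 0. Violating.
Others report (6, 15, 15): truth gives 0; report 15 gives 9 > 0. Violating.
Others report (6, 6, 6): truth gives 0; no alternative beats it.
Others report (6, 6, 7): truth gives 0; no alternative beats it.
(Checking all 125 profiles: 102 have a profitable deviation, 23 do not.)

102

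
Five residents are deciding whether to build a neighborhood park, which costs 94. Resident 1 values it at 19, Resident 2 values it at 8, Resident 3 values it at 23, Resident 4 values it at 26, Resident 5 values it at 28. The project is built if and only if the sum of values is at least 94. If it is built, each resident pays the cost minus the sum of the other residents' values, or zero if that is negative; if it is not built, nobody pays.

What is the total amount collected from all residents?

56

Total value 104 ≥ cost 94, so it is built.
Resident 1: others sum to 85; max(0, 94 - 85) = 9.
Resident 2: others sum to 96; max(0, 94 - 96) = 0.
Resident 3: others sum to 81; max(0, 94 - 81) = 13.
Resident 4: others sum to 78; max(0, 94 - 78) = 16.
Resident 5: others sum to 76; max(0, 94 - 76) = 18.
Total collected = 9 + 0 + 13 + 16 + 18 = 56.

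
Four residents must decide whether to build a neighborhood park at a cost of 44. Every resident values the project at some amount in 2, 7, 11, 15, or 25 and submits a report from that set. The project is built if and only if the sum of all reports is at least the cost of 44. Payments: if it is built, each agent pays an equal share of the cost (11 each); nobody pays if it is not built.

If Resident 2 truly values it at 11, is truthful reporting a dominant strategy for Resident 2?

Check each profile of the others' reports and compare truth against every alternative report.
Others report (2, 2, 2): truth gives 0, best alternative gives 0.
Others report (2, 2, 7): truth gives 0, best alternative gives 0.
Others report (2, 2, 11): truth gives 0, best alternative gives 0.
Others report (2, 2, 15): truth gives 0, best alternative gives 0.
Others report (2, 2, 25): truth gives 0, best alternative gives 0.
Others report (2, 7, 2): truth gives 0, best alternative gives 0.
(Remaining 119 profiles checked similarly; truth is weakly best in each.)
In every case the truthful report is at least as good as any alternative, so it is a dominant strategy.

Yes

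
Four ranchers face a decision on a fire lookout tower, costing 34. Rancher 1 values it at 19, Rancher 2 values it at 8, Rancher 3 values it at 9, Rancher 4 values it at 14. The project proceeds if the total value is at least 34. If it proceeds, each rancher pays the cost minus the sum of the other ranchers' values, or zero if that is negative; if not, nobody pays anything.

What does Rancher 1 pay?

3

Total value 50 ≥ cost 34, so the project is built.
The other ranchers' values sum to 31.
Cost minus that sum is 34 - 31 = 3.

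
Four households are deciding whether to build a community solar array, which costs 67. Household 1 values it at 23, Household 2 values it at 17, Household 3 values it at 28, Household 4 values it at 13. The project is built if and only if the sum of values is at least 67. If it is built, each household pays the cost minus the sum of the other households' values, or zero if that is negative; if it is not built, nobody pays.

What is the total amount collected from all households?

Total value 81 ≥ cost 67, so it is built.
Household 1: others sum to 58; max(0, 67 - 58) = 9.
Household 2: others sum to 64; max(0, 67 - 64) = 3.
Household 3: others sum to 53; max(0, 67 - 53) = 14.
Household 4: others sum to 68; max(0, 67 - 68) = 0.
Total collected = 9 + 3 + 14 + 0 = 26.

26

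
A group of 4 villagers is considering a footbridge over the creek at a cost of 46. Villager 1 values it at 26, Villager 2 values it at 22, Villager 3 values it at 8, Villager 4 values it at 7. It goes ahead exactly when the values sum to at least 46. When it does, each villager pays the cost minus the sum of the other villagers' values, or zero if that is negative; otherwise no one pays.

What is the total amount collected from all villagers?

14

Total value 63 ≥ cost 46, so it is built.
Villager 1: others sum to 37; max(0, 46 - 37) = 9.
Villager 2: others sum to 41; max(0, 46 - 41) = 5.
Villager 3: others sum to 55; max(0, 46 - 55) = 0.
Villager 4: others sum to 56; max(0, 46 - 56) = 0.
Total collected = 9 + 5 + 0 + 0 = 14.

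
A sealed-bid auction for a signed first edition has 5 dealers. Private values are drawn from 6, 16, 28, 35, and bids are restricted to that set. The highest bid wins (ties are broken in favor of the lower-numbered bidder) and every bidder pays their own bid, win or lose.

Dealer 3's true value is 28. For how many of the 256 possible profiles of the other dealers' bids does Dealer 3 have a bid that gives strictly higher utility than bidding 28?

Others bid (6, 6, 6, 6): truth gives 0; bid 16 gives 12 > 0. Violating.
Others bid (6, 6, 6, 16): truth gives 0; bid 16 gives 12 > 0. Violating.
Others bid (6, 6, 6, 35): truth gives -28; bid 6 gives -6 > -28. Violating.
Others bid (6, 6, 16, 6): truth gives 0; bid 16 gives 12 > 0. Violating.
Others bid (6, 6, 6, 28): truth gives 0; no alternative beats it.
Others bid (6, 6, 16, 28): truth gives 0; no alternative beats it.
(Checking all 256 profiles: 224 have a profitable deviation, 32 do not.)

224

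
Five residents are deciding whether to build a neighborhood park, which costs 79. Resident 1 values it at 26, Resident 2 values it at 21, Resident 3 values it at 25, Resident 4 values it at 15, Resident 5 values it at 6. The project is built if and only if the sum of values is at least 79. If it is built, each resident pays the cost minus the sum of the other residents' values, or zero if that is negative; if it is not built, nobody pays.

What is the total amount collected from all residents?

31

Total value 93 ≥ cost 79, so it is built.
Resident 1: others sum to 67; max(0, 79 - 67) = 12.
Resident 2: others sum to 72; max(0, 79 - 72) = 7.
Resident 3: others sum to 68; max(0, 79 - 68) = 11.
Resident 4: others sum to 78; max(0, 79 - 78) = 1.
Resident 5: others sum to 87; max(0, 79 - 87) = 0.
Total collected = 12 + 7 + 11 + 1 + 0 = 31.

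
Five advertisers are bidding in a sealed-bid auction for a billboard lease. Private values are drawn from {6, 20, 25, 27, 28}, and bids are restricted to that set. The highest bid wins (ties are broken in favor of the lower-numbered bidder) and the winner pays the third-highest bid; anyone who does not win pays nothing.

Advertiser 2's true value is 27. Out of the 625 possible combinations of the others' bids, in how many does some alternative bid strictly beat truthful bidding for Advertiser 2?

108

Others bid (6, 6, 6, 28): truth gives 0; bid 28 gives 21 > 0. Violating.
Others bid (6, 6, 20, 28): truth gives 0; bid 28 gives 7 > 0. Violating.
Others bid (6, 6, 25, 28): truth gives 0; bid 28 gives 2 > 0. Violating.
Others bid (6, 6, 28, 6): truth gives 0; bid 28 gives 21 > 0. Violating.
Others bid (6, 6, 6, 6): truth gives 21; no alternative beats it.
Others bid (6, 6, 6, 20): truth gives 21; no alternative beats it.
(Checking all 625 profiles: 108 have a profitable deviation, 517 do not.)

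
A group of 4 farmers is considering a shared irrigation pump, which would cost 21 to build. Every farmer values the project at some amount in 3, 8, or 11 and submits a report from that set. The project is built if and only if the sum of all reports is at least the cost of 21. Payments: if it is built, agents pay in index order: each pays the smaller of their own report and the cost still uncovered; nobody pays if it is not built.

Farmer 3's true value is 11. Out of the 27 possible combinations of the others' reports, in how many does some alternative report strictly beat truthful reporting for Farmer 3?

15

Others report (3, 3, 8): truth gives 0; report 8 gives 3 > 0. Violating.
Others report (3, 3, 11): truth gives 0; report 8 gives 3 > 0. Violating.
Others report (3, 8, 3): truth gives 1; report 8 gives 3 > 1. Violating.
Others report (3, 8, 8): truth gives 1; report 3 gives 8 > 1. Violating.
Others report (3, 3, 3): truth gives 0; no alternative beats it.
Others report (3, 11, 3): truth gives 4; no alternative beats it.
(Checking all 27 profiles: 15 have a profitable deviation, 12 do not.)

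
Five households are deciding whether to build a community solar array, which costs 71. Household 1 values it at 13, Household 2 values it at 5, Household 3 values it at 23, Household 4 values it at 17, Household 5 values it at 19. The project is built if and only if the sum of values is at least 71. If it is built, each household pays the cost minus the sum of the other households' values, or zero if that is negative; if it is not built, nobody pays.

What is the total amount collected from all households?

48

Total value 77 ≥ cost 71, so it is built.
Household 1: others sum to 64; max(0, 71 - 64) = 7.
Household 2: others sum to 72; max(0, 71 - 72) = 0.
Household 3: others sum to 54; max(0, 71 - 54) = 17.
Household 4: others sum to 60; max(0, 71 - 60) = 11.
Household 5: others sum to 58; max(0, 71 - 58) = 13.
Total collected = 7 + 0 + 17 + 11 + 13 = 48.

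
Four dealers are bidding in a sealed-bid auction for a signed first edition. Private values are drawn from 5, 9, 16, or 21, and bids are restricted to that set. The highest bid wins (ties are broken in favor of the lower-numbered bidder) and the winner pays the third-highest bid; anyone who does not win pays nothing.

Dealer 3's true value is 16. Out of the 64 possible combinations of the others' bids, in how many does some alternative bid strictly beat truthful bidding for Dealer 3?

12

Others bid (5, 5, 21): truth gives 0; bid 21 gives 11 > 0. Violating.
Others bid (5, 9, 21): truth gives 0; bid 21 gives 7 > 0. Violating.
Others bid (5, 16, 5): truth gives 0; bid 21 gives 11 > 0. Violating.
Others bid (5, 16, 9): truth gives 0; bid 21 gives 7 > 0. Violating.
Others bid (5, 5, 5): truth gives 11; no alternative beats it.
Others bid (5, 5, 9): truth gives 11; no alternative beats it.
(Checking all 64 profiles: 12 have a profitable deviation, 52 do not.)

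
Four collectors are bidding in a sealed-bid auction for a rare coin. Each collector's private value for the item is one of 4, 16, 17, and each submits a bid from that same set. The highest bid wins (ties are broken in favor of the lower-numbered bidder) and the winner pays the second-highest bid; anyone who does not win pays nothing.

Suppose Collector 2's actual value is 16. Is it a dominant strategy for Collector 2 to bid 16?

Yes

Check each profile of the others' bids and compare truth against every alternative bid.
Others bid (4, 4, 4): truth gives 12, best alternative gives 12.
Others bid (4, 4, 16): truth gives 0, best alternative gives 0.
Others bid (4, 4, 17): truth gives 0, best alternative gives 0.
Others bid (4, 16, 4): truth gives 0, best alternative gives 0.
Others bid (4, 16, 16): truth gives 0, best alternative gives 0.
Others bid (4, 16, 17): truth gives 0, best alternative gives 0.
(Remaining 21 profiles checked similarly; truth is weakly best in each.)
In every case the truthful bid is at least as good as any alternative, so it is a dominant strategy.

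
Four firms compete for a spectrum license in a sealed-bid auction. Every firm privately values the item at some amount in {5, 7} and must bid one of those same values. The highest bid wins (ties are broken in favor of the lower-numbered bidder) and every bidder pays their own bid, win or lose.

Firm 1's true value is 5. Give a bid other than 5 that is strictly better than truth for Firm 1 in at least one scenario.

7

Suppose Firm 2 bids 5, Firm 3 bids 5 and Firm 4 bids 7.
Bid 5: loses but pays 5, utility -5.
Bid 7: wins, pays 7, utility 5 - 7 = -2.
So bidding 7 beats truth here (-2 > -5).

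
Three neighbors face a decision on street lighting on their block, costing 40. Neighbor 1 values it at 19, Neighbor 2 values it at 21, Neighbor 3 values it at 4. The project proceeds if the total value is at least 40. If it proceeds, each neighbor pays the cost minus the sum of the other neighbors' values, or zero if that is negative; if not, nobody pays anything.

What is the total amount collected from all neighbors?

32

Total value 44 ≥ cost 40, so it is built.
Neighbor 1: others sum to 25; max(0, 40 - 25) = 15.
Neighbor 2: others sum to 23; max(0, 40 - 23) = 17.
Neighbor 3: others sum to 40; max(0, 40 - 40) = 0.
Total collected = 15 + 17 + 0 = 32.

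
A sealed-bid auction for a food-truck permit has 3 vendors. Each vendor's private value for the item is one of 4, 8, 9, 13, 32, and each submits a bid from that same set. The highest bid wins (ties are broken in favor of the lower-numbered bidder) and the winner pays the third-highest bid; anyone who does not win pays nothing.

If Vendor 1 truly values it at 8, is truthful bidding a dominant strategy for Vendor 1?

Consider the case where Vendor 2 bids 4 and Vendor 3 bids 9.
Truthful bid 8: loses, pays 0, utility 0.
Bid 9 instead: wins, pays 4, utility 8 - 4 = 4.
Since 4 > 0, bidding 9 is strictly better here, so truthful bidding is not dominant.

No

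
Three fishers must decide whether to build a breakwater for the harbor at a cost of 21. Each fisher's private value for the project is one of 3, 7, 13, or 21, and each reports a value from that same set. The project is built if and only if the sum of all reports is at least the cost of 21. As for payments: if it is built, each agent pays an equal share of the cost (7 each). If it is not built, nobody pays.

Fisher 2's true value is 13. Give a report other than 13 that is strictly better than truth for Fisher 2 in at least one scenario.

Suppose Fisher 1 reports 3 and Fisher 3 reports 3.
Report 13: project not built, utility 0.
Report 21: project built, pays 7, utility 13 - 7 = 6.
So reporting 21 beats truth here (6 > 0).

21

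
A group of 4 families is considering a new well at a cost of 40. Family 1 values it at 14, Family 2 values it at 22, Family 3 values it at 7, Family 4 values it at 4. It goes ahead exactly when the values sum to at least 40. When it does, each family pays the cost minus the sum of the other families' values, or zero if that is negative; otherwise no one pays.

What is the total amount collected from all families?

Total value 47 ≥ cost 40, so it is built.
Family 1: others sum to 33; max(0, 40 - 33) = 7.
Family 2: others sum to 25; max(0, 40 - 25) = 15.
Family 3: others sum to 40; max(0, 40 - 40) = 0.
Family 4: others sum to 43; max(0, 40 - 43) = 0.
Total collected = 7 + 15 + 0 + 0 = 22.

22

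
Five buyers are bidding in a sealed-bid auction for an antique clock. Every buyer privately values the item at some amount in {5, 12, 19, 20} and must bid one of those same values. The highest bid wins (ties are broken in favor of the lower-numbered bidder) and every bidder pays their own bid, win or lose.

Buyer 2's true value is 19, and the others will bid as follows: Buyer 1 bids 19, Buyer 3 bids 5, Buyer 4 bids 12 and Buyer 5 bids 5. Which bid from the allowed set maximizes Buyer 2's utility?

20

Bid 5: loses but pays 5, utility -5.
Bid 12: loses but pays 12, utility -12.
Bid 19: loses but pays 19, utility -19.
Bid 20: wins, pays 20, utility 19 - 20 = -1.
The best choice is 20 with utility -1.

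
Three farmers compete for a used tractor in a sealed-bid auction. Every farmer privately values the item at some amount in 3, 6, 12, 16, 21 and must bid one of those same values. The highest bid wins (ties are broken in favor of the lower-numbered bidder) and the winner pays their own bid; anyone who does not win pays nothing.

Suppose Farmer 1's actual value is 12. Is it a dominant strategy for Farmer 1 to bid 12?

No

Consider the case where Farmer 2 bids 3 and Farmer 3 bids 3.
Truthful bid 12: wins, pays 12, utility 12 - 12 = 0.
Bid 3 instead: wins, pays 3, utility 12 - 3 = 9.
Since 9 > 0, bidding 3 is strictly better here, so truthful bidding is not dominant.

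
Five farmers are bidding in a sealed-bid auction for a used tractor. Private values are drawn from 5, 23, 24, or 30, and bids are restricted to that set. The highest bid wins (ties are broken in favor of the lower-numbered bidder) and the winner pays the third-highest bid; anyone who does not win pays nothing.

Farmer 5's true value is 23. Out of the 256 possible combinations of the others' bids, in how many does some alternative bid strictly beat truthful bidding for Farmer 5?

Others bid (5, 5, 5, 23): truth gives 0; bid 24 gives 18 > 0. Violating.
Others bid (5, 5, 5, 24): truth gives 0; bid 30 gives 18 > 0. Violating.
Others bid (5, 5, 23, 5): truth gives 0; bid 24 gives 18 > 0. Violating.
Others bid (5, 5, 24, 5): truth gives 0; bid 30 gives 18 > 0. Violating.
Others bid (5, 5, 5, 5): truth gives 18; no alternative beats it.
Others bid (5, 5, 5, 30): truth gives 0; no alternative beats it.
(Checking all 256 profiles: 8 have a profitable deviation, 248 do not.)

8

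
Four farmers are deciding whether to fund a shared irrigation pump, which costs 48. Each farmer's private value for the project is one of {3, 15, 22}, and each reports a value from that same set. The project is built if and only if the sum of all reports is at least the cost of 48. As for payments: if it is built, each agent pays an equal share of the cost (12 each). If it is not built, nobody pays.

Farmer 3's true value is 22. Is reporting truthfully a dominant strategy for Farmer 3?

Check each profile of the others' reports and compare truth against every alternative report.
Others report (3, 3, 22): truth gives 10, best alternative gives 0.
Others report (3, 22, 3): truth gives 10, best alternative gives 0.
Others report (22, 3, 3): truth gives 10, best alternative gives 0.
Others report (3, 15, 15): truth gives 10, best alternative gives 10.
Others report (3, 15, 22): truth gives 10, best alternative gives 10.
Others report (3, 22, 15): truth gives 10, best alternative gives 10.
(Remaining 21 profiles checked similarly; truth is weakly best in each.)
In every case the truthful report is at least as good as any alternative, so it is a dominant strategy.

Yes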